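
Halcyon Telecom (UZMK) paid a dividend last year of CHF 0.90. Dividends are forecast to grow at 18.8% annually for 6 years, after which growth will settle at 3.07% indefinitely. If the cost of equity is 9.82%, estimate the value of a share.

Two-stage DDM. Project D₁…D_6 at 0.188, terminal growth 0.0307, discount at r = 0.0982.
D_1 = 1.0692
D_2 = 1.2702
D_3 = 1.5090
D_4 = 1.7927
D_5 = 2.1297
D_6 = 2.5301
Terminal value at t=6: TV = D_7/(r−g) = 2.6078/(0.0982−0.0307) = 38.6340
P₀ = 1.0692/(1+0.0982)^1 + 1.2702/(1+0.0982)^2 + 1.5090/(1+0.0982)^3 + 1.7927/(1+0.0982)^4 + 2.1297/(1+0.0982)^5 + 2.5301/(1+0.0982)^6 + 38.6340/(1+0.0982)^6 = 29.1974

CHF 29.20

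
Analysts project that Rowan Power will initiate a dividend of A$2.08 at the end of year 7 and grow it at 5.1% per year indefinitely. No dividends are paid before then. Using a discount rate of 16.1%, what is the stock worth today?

Deferred-dividend DDM. At t=6 the remaining stream is a growing perpetuity with first payment D_7 = 2.08.
V_6 = D_7/(r−g) = 2.08/(0.161−0.051) = 18.9091
P₀ = V_6/(1+r)^6 = 18.9091/(1+0.161)^6 = 7.7211

A$7.72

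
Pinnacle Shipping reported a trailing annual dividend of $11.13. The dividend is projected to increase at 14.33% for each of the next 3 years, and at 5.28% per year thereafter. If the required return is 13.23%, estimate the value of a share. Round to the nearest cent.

Two-stage DDM. Project D₁…D_3 at 0.1433, terminal growth 0.0528, discount at r = 0.1323.
D_1 = 12.7249
D_2 = 14.5484
D_3 = 16.6332
Terminal value at t=3: TV = D_4/(r−g) = 17.5114/(0.1323−0.0528) = 220.2696
P₀ = 12.7249/(1+0.1323)^1 + 14.5484/(1+0.1323)^2 + 16.6332/(1+0.1323)^3 + 220.2696/(1+0.1323)^3 = 185.7725

$185.77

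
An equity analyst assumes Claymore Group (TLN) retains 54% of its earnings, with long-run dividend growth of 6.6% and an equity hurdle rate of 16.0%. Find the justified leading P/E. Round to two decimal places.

4.89

Payout ratio b = 1 − 0.54 = 0.46.
Justified leading P/E = b/(r−g) = 0.46/(0.16−0.066) = 4.8936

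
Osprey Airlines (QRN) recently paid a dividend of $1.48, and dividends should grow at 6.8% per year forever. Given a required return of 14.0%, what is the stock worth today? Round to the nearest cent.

$21.95

Gordon growth model: P₀ = D₁/(r − g). D₁ = 1.48 × (1 + 0.068) = 1.5806.
P₀ = 1.5806 / (0.14 − 0.068) = 1.5806 / 0.072 = 21.9533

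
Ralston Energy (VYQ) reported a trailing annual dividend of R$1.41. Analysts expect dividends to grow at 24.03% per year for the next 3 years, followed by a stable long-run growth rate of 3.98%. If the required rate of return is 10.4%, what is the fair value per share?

R$37.75

Two-stage DDM. Project D₁…D_3 at 0.2403, terminal growth 0.0398, discount at r = 0.104.
D_1 = 1.7488
D_2 = 2.1691
D_3 = 2.6903
Terminal value at t=3: TV = D_4/(r−g) = 2.7974/(0.104−0.0398) = 43.5727
P₀ = 1.7488/(1+0.104)^1 + 2.1691/(1+0.104)^2 + 2.6903/(1+0.104)^3 + 43.5727/(1+0.104)^3 = 37.7453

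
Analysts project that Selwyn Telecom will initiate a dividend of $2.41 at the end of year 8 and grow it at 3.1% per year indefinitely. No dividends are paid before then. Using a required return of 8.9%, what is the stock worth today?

$22.88

Deferred-dividend DDM. At t=7 the remaining stream is a growing perpetuity with first payment D_8 = 2.41.
V_7 = D_8/(r−g) = 2.41/(0.089−0.031) = 41.5517
P₀ = V_7/(1+r)^7 = 41.5517/(1+0.089)^7 = 22.8767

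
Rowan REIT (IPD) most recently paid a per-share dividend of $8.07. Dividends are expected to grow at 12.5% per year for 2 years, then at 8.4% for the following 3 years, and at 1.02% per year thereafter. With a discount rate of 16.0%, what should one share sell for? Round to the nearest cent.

$77.10

Three-stage DDM. Project D₁…D_5; terminal Gordon value at t=5 with g = 0.0102; discount at r = 0.16.
D_1 = 9.0787
D_2 = 10.2136
D_3 = 11.0715
D_4 = 12.0015
D_5 = 13.0097
TV_5 = 13.1424/(0.16−0.0102) = 87.7328
P₀ = Σ Dₜ/(1+r)ᵗ + TV_5/(1+r)^5 = 77.1031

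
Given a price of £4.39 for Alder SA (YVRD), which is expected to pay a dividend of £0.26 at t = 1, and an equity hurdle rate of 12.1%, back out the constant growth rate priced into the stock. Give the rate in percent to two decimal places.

6.18%

From P₀ = D₁/(r − g), the implied growth is g = r − D₁/P₀.
g = 0.121 − 0.26/4.39 = 0.121 − 0.05923 = 0.06177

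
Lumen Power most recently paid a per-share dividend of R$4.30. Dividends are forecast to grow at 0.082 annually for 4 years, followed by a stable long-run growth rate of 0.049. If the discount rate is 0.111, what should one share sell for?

R$81.56

Two-stage DDM. Project D₁…D_4 at 0.082, terminal growth 0.049, discount at r = 0.111.
D_1 = 4.6526
D_2 = 5.0341
D_3 = 5.4469
D_4 = 5.8936
Terminal value at t=4: TV = D_5/(r−g) = 6.1823/(0.111−0.049) = 99.7152
P₀ = 4.6526/(1+0.111)^1 + 5.0341/(1+0.111)^2 + 5.4469/(1+0.111)^3 + 5.8936/(1+0.111)^4 + 99.7152/(1+0.111)^4 = 81.5558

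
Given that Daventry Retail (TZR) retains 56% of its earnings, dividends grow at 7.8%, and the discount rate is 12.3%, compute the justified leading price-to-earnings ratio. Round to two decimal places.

9.78

Payout ratio b = 1 − 0.56 = 0.44.
Justified leading P/E = b/(r−g) = 0.44/(0.123−0.078) = 9.7778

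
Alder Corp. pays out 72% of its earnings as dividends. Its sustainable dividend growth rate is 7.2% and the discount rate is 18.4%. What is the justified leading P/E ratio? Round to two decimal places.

6.43

Justified leading P/E = b/(r−g) = 0.72/(0.184−0.072) = 6.4286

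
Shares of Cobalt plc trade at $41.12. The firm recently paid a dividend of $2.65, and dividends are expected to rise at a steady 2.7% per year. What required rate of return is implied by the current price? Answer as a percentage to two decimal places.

9.32%

Rearranging the constant-growth DDM: r = D₁/P₀ + g.
D₁ = 2.65 × (1 + 0.027) = 2.7215.
r = 2.7215 / 41.12 + 0.027 = 0.06619 + 0.027 = 0.09319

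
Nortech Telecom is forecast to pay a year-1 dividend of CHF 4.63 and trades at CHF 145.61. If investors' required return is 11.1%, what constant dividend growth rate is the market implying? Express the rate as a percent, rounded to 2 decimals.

7.92%

From P₀ = D₁/(r − g), the implied growth is g = r − D₁/P₀.
g = 0.111 − 4.63/145.61 = 0.111 − 0.03180 = 0.07920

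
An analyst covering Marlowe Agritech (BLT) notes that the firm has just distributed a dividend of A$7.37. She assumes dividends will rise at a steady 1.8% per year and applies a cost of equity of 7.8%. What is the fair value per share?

Gordon growth model: P₀ = D₁/(r − g). D₁ = 7.37 × (1 + 0.018) = 7.5027.
P₀ = 7.5027 / (0.078 − 0.018) = 7.5027 / 0.06 = 125.0443

A$125.04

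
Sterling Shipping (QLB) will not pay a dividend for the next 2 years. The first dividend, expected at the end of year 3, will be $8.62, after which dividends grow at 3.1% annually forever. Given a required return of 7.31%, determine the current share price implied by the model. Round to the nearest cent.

Deferred-dividend DDM. At t=2 the remaining stream is a growing perpetuity with first payment D_3 = 8.62.
V_2 = D_3/(r−g) = 8.62/(0.0731−0.031) = 204.7506
P₀ = V_2/(1+r)^2 = 204.7506/(1+0.0731)^2 = 177.8053

$177.81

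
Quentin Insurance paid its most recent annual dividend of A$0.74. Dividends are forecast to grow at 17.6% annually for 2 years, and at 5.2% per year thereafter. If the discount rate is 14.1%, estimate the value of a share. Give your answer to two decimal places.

Two-stage DDM. Project D₁…D_2 at 0.176, terminal growth 0.052, discount at r = 0.141.
D_1 = 0.8702
D_2 = 1.0234
Terminal value at t=2: TV = D_3/(r−g) = 1.0766/(0.141−0.052) = 12.0968
P₀ = 0.8702/(1+0.141)^1 + 1.0234/(1+0.141)^2 + 12.0968/(1+0.141)^2 = 10.8406

A$10.84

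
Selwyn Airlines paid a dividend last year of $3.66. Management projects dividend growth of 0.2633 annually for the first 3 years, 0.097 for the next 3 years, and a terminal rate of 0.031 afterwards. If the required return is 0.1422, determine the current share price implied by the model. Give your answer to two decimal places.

$67.86

Three-stage DDM. Project D₁…D_6; terminal Gordon value at t=6 with g = 0.031; discount at r = 0.1422.
D_1 = 4.6237
D_2 = 5.8411
D_3 = 7.3791
D_4 = 8.0948
D_5 = 8.8800
D_6 = 9.7414
TV_6 = 10.0434/(0.1422−0.031) = 90.3180
P₀ = Σ Dₜ/(1+r)ᵗ + TV_6/(1+r)^6 = 67.8623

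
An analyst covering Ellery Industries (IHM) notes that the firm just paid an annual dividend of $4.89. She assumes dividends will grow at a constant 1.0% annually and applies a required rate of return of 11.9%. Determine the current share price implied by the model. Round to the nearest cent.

$45.31

Gordon growth model: P₀ = D₁/(r − g). D₁ = 4.89 × (1 + 0.01) = 4.9389.
P₀ = 4.9389 / (0.119 − 0.01) = 4.9389 / 0.109 = 45.3110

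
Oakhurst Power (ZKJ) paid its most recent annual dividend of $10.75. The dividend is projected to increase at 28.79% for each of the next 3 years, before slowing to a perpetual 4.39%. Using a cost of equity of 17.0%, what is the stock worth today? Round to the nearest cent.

Two-stage DDM. Project D₁…D_3 at 0.2879, terminal growth 0.0439, discount at r = 0.17.
D_1 = 13.8449
D_2 = 17.8309
D_3 = 22.9644
Terminal value at t=3: TV = D_4/(r−g) = 23.9725/(0.17−0.0439) = 190.1073
P₀ = 13.8449/(1+0.17)^1 + 17.8309/(1+0.17)^2 + 22.9644/(1+0.17)^3 + 190.1073/(1+0.17)^3 = 157.8946

$157.89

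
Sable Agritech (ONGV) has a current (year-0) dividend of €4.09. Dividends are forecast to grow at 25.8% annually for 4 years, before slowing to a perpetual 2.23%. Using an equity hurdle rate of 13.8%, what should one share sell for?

Two-stage DDM. Project D₁…D_4 at 0.258, terminal growth 0.0223, discount at r = 0.138.
D_1 = 5.1452
D_2 = 6.4727
D_3 = 8.1426
D_4 = 10.2434
Terminal value at t=4: TV = D_5/(r−g) = 10.4719/(0.138−0.0223) = 90.5088
P₀ = 5.1452/(1+0.138)^1 + 6.4727/(1+0.138)^2 + 8.1426/(1+0.138)^3 + 10.2434/(1+0.138)^4 + 90.5088/(1+0.138)^4 = 75.1183

€75.12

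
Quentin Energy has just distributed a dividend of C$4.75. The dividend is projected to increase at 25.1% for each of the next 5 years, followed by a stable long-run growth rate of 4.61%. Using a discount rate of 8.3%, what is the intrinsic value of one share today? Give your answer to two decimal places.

Two-stage DDM. Project D₁…D_5 at 0.251, terminal growth 0.0461, discount at r = 0.083.
D_1 = 5.9422
D_2 = 7.4338
D_3 = 9.2996
D_4 = 11.6338
D_5 = 14.5539
Terminal value at t=5: TV = D_6/(r−g) = 15.2249/(0.083−0.0461) = 412.5979
P₀ = 5.9422/(1+0.083)^1 + 7.4338/(1+0.083)^2 + 9.2996/(1+0.083)^3 + 11.6338/(1+0.083)^4 + 14.5539/(1+0.083)^5 + 412.5979/(1+0.083)^5 = 314.3110

C$314.31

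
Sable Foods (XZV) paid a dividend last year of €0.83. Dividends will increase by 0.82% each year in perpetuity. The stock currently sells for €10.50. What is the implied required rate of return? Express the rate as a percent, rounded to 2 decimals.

Rearranging the constant-growth DDM: r = D₁/P₀ + g.
D₁ = 0.83 × (1 + 0.0082) = 0.8368.
r = 0.8368 / 10.50 + 0.0082 = 0.07970 + 0.0082 = 0.08790

8.79%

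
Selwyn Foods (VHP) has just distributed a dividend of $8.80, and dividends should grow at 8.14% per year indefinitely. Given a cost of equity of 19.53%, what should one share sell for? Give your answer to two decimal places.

Gordon growth model: P₀ = D₁/(r − g). D₁ = 8.80 × (1 + 0.0814) = 9.5163.
P₀ = 9.5163 / (0.1953 − 0.0814) = 9.5163 / 0.1139 = 83.5498

$83.55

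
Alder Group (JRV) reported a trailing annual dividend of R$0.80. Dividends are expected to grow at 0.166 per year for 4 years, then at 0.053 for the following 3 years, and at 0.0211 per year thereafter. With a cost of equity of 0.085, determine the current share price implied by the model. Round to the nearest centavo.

R$22.45

Three-stage DDM. Project D₁…D_7; terminal Gordon value at t=7 with g = 0.0211; discount at r = 0.085.
D_1 = 0.9328
D_2 = 1.0876
D_3 = 1.2682
D_4 = 1.4787
D_5 = 1.5571
D_6 = 1.6396
D_7 = 1.7265
TV_7 = 1.7629/(0.085−0.0211) = 27.5890
P₀ = Σ Dₜ/(1+r)ᵗ + TV_7/(1+r)^7 = 22.4452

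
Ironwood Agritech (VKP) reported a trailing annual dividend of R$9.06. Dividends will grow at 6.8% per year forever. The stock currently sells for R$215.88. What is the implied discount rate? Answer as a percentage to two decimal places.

11.28%

Rearranging the constant-growth DDM: r = D₁/P₀ + g.
D₁ = 9.06 × (1 + 0.068) = 9.6761.
r = 9.6761 / 215.88 + 0.068 = 0.04482 + 0.068 = 0.11282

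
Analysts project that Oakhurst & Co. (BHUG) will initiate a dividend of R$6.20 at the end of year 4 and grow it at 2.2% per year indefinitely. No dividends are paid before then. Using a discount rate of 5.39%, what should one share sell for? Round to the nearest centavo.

Deferred-dividend DDM. At t=3 the remaining stream is a growing perpetuity with first payment D_4 = 6.20.
V_3 = D_4/(r−g) = 6.20/(0.0539−0.022) = 194.3574
P₀ = V_3/(1+r)^3 = 194.3574/(1+0.0539)^3 = 166.0362

R$166.04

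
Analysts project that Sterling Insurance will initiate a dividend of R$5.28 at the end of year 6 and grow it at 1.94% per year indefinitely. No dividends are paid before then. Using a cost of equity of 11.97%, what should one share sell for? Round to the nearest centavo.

R$29.91

Deferred-dividend DDM. At t=5 the remaining stream is a growing perpetuity with first payment D_6 = 5.28.
V_5 = D_6/(r−g) = 5.28/(0.1197−0.0194) = 52.6421
P₀ = V_5/(1+r)^5 = 52.6421/(1+0.1197)^5 = 29.9106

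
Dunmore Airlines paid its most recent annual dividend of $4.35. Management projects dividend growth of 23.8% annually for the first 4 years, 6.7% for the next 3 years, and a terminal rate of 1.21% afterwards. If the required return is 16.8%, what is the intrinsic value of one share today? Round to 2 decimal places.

Three-stage DDM. Project D₁…D_7; terminal Gordon value at t=7 with g = 0.0121; discount at r = 0.168.
D_1 = 5.3853
D_2 = 6.6670
D_3 = 8.2537
D_4 = 10.2181
D_5 = 10.9028
D_6 = 11.6332
D_7 = 12.4127
TV_7 = 12.5629/(0.168−0.0121) = 80.5828
P₀ = Σ Dₜ/(1+r)ᵗ + TV_7/(1+r)^7 = 61.1245

$61.12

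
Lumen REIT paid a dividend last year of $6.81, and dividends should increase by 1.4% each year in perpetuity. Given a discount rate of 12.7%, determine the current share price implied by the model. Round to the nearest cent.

$61.11

Gordon growth model: P₀ = D₁/(r − g). D₁ = 6.81 × (1 + 0.014) = 6.9053.
P₀ = 6.9053 / (0.127 − 0.014) = 6.9053 / 0.113 = 61.1092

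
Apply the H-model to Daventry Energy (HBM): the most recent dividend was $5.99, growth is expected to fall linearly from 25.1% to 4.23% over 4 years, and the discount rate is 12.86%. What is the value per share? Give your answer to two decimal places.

H-model: P₀ = D₀[(1+g_L) + H(g_S−g_L)]/(r−g_L), with H = 4/2 = 2.
P₀ = 5.99 × [(1+0.0423) + 2×(0.251−0.0423)] / (0.1286−0.0423)
   = 5.99 × 1.4597 / 0.0863 = 101.3164

$101.32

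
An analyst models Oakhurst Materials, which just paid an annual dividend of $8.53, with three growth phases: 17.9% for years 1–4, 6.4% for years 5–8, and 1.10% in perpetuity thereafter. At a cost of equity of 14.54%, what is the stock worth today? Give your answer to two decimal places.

$122.30

Three-stage DDM. Project D₁…D_8; terminal Gordon value at t=8 with g = 0.011; discount at r = 0.1454.
D_1 = 10.0569
D_2 = 11.8570
D_3 = 13.9795
D_4 = 16.4818
D_5 = 17.5366
D_6 = 18.6590
D_7 = 19.8531
D_8 = 21.1237
TV_8 = 21.3561/(0.1454−0.011) = 158.8995
P₀ = Σ Dₜ/(1+r)ᵗ + TV_8/(1+r)^8 = 122.2985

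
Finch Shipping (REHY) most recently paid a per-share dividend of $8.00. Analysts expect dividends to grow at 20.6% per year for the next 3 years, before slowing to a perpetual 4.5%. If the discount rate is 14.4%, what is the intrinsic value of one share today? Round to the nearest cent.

Two-stage DDM. Project D₁…D_3 at 0.206, terminal growth 0.045, discount at r = 0.144.
D_1 = 9.6480
D_2 = 11.6355
D_3 = 14.0324
Terminal value at t=3: TV = D_4/(r−g) = 14.6639/(0.144−0.045) = 148.1198
P₀ = 9.6480/(1+0.144)^1 + 11.6355/(1+0.144)^2 + 14.0324/(1+0.144)^3 + 148.1198/(1+0.144)^3 = 125.6282

$125.63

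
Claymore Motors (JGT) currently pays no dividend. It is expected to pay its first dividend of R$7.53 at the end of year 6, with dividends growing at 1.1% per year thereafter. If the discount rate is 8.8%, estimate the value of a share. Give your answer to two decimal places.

R$64.14

Deferred-dividend DDM. At t=5 the remaining stream is a growing perpetuity with first payment D_6 = 7.53.
V_5 = D_6/(r−g) = 7.53/(0.088−0.011) = 97.7922
P₀ = V_5/(1+r)^5 = 97.7922/(1+0.088)^5 = 64.1446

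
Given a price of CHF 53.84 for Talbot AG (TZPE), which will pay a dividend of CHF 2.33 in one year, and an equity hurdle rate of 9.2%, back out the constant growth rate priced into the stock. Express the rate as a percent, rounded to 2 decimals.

4.87%

From P₀ = D₁/(r − g), the implied growth is g = r − D₁/P₀.
g = 0.092 − 2.33/53.84 = 0.092 − 0.04328 = 0.04872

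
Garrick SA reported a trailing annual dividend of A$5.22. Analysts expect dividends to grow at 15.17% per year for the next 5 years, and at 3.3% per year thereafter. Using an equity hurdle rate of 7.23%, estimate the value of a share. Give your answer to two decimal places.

Two-stage DDM. Project D₁…D_5 at 0.1517, terminal growth 0.033, discount at r = 0.0723.
D_1 = 6.0119
D_2 = 6.9239
D_3 = 7.9742
D_4 = 9.1839
D_5 = 10.5771
Terminal value at t=5: TV = D_6/(r−g) = 10.9262/(0.0723−0.033) = 278.0194
P₀ = 6.0119/(1+0.0723)^1 + 6.9239/(1+0.0723)^2 + 7.9742/(1+0.0723)^3 + 9.1839/(1+0.0723)^4 + 10.5771/(1+0.0723)^5 + 278.0194/(1+0.0723)^5 = 228.6102

A$228.61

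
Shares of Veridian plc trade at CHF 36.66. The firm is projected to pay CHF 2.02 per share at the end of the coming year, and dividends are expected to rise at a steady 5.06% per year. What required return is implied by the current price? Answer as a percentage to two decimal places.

Rearranging the constant-growth DDM: r = D₁/P₀ + g.
r = 2.0200 / 36.66 + 0.0506 = 0.05510 + 0.0506 = 0.10570

10.57%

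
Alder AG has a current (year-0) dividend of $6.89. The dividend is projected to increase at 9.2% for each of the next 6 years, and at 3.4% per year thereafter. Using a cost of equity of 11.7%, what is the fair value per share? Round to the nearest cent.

Two-stage DDM. Project D₁…D_6 at 0.092, terminal growth 0.034, discount at r = 0.117.
D_1 = 7.5239
D_2 = 8.2161
D_3 = 8.9720
D_4 = 9.7974
D_5 = 10.6987
D_6 = 11.6830
Terminal value at t=6: TV = D_7/(r−g) = 12.0802/(0.117−0.034) = 145.5451
P₀ = 7.5239/(1+0.117)^1 + 8.2161/(1+0.117)^2 + 8.9720/(1+0.117)^3 + 9.7974/(1+0.117)^4 + 10.6987/(1+0.117)^5 + 11.6830/(1+0.117)^6 + 145.5451/(1+0.117)^6 = 113.1537

$113.15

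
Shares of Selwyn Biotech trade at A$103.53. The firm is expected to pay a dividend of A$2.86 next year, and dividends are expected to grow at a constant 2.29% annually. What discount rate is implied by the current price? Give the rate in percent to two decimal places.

Rearranging the constant-growth DDM: r = D₁/P₀ + g.
r = 2.8600 / 103.53 + 0.0229 = 0.02762 + 0.0229 = 0.05052

5.05%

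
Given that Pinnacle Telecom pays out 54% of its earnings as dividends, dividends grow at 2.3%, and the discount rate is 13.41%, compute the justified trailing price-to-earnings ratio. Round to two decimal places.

Justified trailing P/E = b(1+g)/(r−g) = 0.54×(1+0.023)/(0.1341−0.023) = 4.9723

4.97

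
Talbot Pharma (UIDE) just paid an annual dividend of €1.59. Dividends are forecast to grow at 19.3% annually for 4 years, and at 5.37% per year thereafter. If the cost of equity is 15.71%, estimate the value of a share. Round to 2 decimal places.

€25.18

Two-stage DDM. Project D₁…D_4 at 0.193, terminal growth 0.0537, discount at r = 0.1571.
D_1 = 1.8969
D_2 = 2.2630
D_3 = 2.6997
D_4 = 3.2208
Terminal value at t=4: TV = D_5/(r−g) = 3.3937/(0.1571−0.0537) = 32.8213
P₀ = 1.8969/(1+0.1571)^1 + 2.2630/(1+0.1571)^2 + 2.6997/(1+0.1571)^3 + 3.2208/(1+0.1571)^4 + 32.8213/(1+0.1571)^4 = 25.1782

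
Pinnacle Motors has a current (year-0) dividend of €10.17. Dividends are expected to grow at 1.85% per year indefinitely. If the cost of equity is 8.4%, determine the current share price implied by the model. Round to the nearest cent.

Gordon growth model: P₀ = D₁/(r − g). D₁ = 10.17 × (1 + 0.0185) = 10.3581.
P₀ = 10.3581 / (0.084 − 0.0185) = 10.3581 / 0.0655 = 158.1396

€158.14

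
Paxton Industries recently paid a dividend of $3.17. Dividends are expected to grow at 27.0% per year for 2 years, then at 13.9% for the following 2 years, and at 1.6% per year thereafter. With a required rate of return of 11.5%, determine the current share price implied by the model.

Three-stage DDM. Project D₁…D_4; terminal Gordon value at t=4 with g = 0.016; discount at r = 0.115.
D_1 = 4.0259
D_2 = 5.1129
D_3 = 5.8236
D_4 = 6.6331
TV_4 = 6.7392/(0.115−0.016) = 68.0727
P₀ = Σ Dₜ/(1+r)ᵗ + TV_4/(1+r)^4 = 60.2586

$60.26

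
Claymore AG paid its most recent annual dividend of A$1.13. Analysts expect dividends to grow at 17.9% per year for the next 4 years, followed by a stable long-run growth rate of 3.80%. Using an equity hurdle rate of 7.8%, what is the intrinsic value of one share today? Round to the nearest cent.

A$47.64

Two-stage DDM. Project D₁…D_4 at 0.179, terminal growth 0.038, discount at r = 0.078.
D_1 = 1.3323
D_2 = 1.5707
D_3 = 1.8519
D_4 = 2.1834
Terminal value at t=4: TV = D_5/(r−g) = 2.2664/(0.078−0.038) = 56.6593
P₀ = 1.3323/(1+0.078)^1 + 1.5707/(1+0.078)^2 + 1.8519/(1+0.078)^3 + 2.1834/(1+0.078)^4 + 56.6593/(1+0.078)^4 = 47.6388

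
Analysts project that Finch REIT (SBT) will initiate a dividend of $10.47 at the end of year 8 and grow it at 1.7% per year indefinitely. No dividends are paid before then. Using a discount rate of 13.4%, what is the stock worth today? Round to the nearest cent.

$37.11

Deferred-dividend DDM. At t=7 the remaining stream is a growing perpetuity with first payment D_8 = 10.47.
V_7 = D_8/(r−g) = 10.47/(0.134−0.017) = 89.4872
P₀ = V_7/(1+r)^7 = 89.4872/(1+0.134)^7 = 37.1082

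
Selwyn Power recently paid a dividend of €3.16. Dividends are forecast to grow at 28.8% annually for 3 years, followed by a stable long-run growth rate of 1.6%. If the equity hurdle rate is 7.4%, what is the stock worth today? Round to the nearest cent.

Two-stage DDM. Project D₁…D_3 at 0.288, terminal growth 0.016, discount at r = 0.074.
D_1 = 4.0701
D_2 = 5.2423
D_3 = 6.7520
Terminal value at t=3: TV = D_4/(r−g) = 6.8601/(0.074−0.016) = 118.2770
P₀ = 4.0701/(1+0.074)^1 + 5.2423/(1+0.074)^2 + 6.7520/(1+0.074)^3 + 118.2770/(1+0.074)^3 = 109.2592

€109.26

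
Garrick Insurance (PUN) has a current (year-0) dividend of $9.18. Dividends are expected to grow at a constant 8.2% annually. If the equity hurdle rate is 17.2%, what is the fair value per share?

Gordon growth model: P₀ = D₁/(r − g). D₁ = 9.18 × (1 + 0.082) = 9.9328.
P₀ = 9.9328 / (0.172 − 0.082) = 9.9328 / 0.09 = 110.3640

$110.36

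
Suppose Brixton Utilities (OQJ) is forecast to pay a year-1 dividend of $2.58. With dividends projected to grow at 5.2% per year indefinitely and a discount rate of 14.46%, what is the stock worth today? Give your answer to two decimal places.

$27.86

Gordon growth model: P₀ = D₁/(r − g), with D₁ = 2.58 given directly.
P₀ = 2.5800 / (0.1446 − 0.052) = 2.5800 / 0.0926 = 27.8618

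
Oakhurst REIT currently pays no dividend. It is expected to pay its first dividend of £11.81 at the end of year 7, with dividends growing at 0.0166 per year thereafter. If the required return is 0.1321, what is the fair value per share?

£48.57

Deferred-dividend DDM. At t=6 the remaining stream is a growing perpetuity with first payment D_7 = 11.81.
V_6 = D_7/(r−g) = 11.81/(0.1321−0.0166) = 102.2511
P₀ = V_6/(1+r)^6 = 102.2511/(1+0.1321)^6 = 48.5690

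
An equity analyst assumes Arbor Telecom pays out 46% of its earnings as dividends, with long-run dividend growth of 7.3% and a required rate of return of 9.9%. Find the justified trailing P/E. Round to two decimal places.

Justified trailing P/E = b(1+g)/(r−g) = 0.46×(1+0.073)/(0.099−0.073) = 18.9838

18.98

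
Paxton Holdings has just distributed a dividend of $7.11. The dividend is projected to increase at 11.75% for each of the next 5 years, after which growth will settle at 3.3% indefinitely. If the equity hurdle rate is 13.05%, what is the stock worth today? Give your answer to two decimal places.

$105.44

Two-stage DDM. Project D₁…D_5 at 0.1175, terminal growth 0.033, discount at r = 0.1305.
D_1 = 7.9454
D_2 = 8.8790
D_3 = 9.9223
D_4 = 11.0882
D_5 = 12.3910
Terminal value at t=5: TV = D_6/(r−g) = 12.7999/(0.1305−0.033) = 131.2813
P₀ = 7.9454/(1+0.1305)^1 + 8.8790/(1+0.1305)^2 + 9.9223/(1+0.1305)^3 + 11.0882/(1+0.1305)^4 + 12.3910/(1+0.1305)^5 + 131.2813/(1+0.1305)^5 = 105.4391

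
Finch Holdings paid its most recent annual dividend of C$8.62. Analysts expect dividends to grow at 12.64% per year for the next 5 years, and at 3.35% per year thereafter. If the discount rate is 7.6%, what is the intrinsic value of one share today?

C$313.08

Two-stage DDM. Project D₁…D_5 at 0.1264, terminal growth 0.0335, discount at r = 0.076.
D_1 = 9.7096
D_2 = 10.9369
D_3 = 12.3193
D_4 = 13.8764
D_5 = 15.6304
Terminal value at t=5: TV = D_6/(r−g) = 16.1540/(0.076−0.0335) = 380.0949
P₀ = 9.7096/(1+0.076)^1 + 10.9369/(1+0.076)^2 + 12.3193/(1+0.076)^3 + 13.8764/(1+0.076)^4 + 15.6304/(1+0.076)^5 + 380.0949/(1+0.076)^5 = 313.0786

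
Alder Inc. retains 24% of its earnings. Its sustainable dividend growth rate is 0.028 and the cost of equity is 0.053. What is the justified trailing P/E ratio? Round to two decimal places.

31.25

Payout ratio b = 1 − 0.24 = 0.76.
Justified trailing P/E = b(1+g)/(r−g) = 0.76×(1+0.028)/(0.053−0.028) = 31.2512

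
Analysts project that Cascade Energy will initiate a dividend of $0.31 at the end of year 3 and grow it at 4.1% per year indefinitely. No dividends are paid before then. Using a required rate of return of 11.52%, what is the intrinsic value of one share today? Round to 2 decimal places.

Deferred-dividend DDM. At t=2 the remaining stream is a growing perpetuity with first payment D_3 = 0.31.
V_2 = D_3/(r−g) = 0.31/(0.1152−0.041) = 4.1779
P₀ = V_2/(1+r)^2 = 4.1779/(1+0.1152)^2 = 3.3593

$3.36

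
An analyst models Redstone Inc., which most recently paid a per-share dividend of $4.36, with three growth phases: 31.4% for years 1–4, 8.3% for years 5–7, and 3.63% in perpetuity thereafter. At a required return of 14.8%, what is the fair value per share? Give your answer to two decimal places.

Three-stage DDM. Project D₁…D_7; terminal Gordon value at t=7 with g = 0.0363; discount at r = 0.148.
D_1 = 5.7290
D_2 = 7.5280
D_3 = 9.8917
D_4 = 12.9977
D_5 = 14.0766
D_6 = 15.2449
D_7 = 16.5102
TV_7 = 17.1096/(0.148−0.0363) = 153.1742
P₀ = Σ Dₜ/(1+r)ᵗ + TV_7/(1+r)^7 = 103.0164

$103.02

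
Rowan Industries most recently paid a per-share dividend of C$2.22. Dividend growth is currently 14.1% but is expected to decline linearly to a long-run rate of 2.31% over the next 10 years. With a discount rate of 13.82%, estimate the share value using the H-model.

C$31.10

H-model: P₀ = D₀[(1+g_L) + H(g_S−g_L)]/(r−g_L), with H = 10/2 = 5.
P₀ = 2.22 × [(1+0.0231) + 5×(0.141−0.0231)] / (0.1382−0.0231)
   = 2.22 × 1.6126 / 0.1151 = 31.1031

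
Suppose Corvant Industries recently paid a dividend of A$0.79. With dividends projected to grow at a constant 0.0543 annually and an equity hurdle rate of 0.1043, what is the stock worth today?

A$16.66

Gordon growth model: P₀ = D₁/(r − g). D₁ = 0.79 × (1 + 0.0543) = 0.8329.
P₀ = 0.8329 / (0.1043 − 0.0543) = 0.8329 / 0.05 = 16.6579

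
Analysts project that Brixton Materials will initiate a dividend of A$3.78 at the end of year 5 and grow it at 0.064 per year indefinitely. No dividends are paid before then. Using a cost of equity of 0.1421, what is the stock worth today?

A$28.45

Deferred-dividend DDM. At t=4 the remaining stream is a growing perpetuity with first payment D_5 = 3.78.
V_4 = D_5/(r−g) = 3.78/(0.1421−0.064) = 48.3995
P₀ = V_4/(1+r)^4 = 48.3995/(1+0.1421)^4 = 28.4462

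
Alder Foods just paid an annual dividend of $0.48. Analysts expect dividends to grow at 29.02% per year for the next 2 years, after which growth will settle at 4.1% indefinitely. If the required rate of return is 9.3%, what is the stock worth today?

Two-stage DDM. Project D₁…D_2 at 0.2902, terminal growth 0.041, discount at r = 0.093.
D_1 = 0.6193
D_2 = 0.7990
Terminal value at t=2: TV = D_3/(r−g) = 0.8318/(0.093−0.041) = 15.9957
P₀ = 0.6193/(1+0.093)^1 + 0.7990/(1+0.093)^2 + 15.9957/(1+0.093)^2 = 14.6249

$14.62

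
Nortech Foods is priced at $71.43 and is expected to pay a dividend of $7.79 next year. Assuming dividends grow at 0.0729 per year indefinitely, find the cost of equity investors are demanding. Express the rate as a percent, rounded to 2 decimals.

Rearranging the constant-growth DDM: r = D₁/P₀ + g.
r = 7.7900 / 71.43 + 0.0729 = 0.10906 + 0.0729 = 0.18196

18.20%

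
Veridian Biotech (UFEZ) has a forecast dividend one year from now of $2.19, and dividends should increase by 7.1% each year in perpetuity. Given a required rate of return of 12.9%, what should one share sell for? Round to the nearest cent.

Gordon growth model: P₀ = D₁/(r − g), with D₁ = 2.19 given directly.
P₀ = 2.1900 / (0.129 − 0.071) = 2.1900 / 0.058 = 37.7586

$37.76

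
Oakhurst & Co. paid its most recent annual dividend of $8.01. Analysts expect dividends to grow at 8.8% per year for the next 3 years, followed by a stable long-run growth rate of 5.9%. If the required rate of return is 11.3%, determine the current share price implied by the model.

$169.70

Two-stage DDM. Project D₁…D_3 at 0.088, terminal growth 0.059, discount at r = 0.113.
D_1 = 8.7149
D_2 = 9.4818
D_3 = 10.3162
Terminal value at t=3: TV = D_4/(r−g) = 10.9248/(0.113−0.059) = 202.3119
P₀ = 8.7149/(1+0.113)^1 + 9.4818/(1+0.113)^2 + 10.3162/(1+0.113)^3 + 202.3119/(1+0.113)^3 = 169.7023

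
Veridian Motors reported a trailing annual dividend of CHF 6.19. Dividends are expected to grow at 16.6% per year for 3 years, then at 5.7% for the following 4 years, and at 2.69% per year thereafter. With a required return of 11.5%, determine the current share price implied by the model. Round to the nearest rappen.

Three-stage DDM. Project D₁…D_7; terminal Gordon value at t=7 with g = 0.0269; discount at r = 0.115.
D_1 = 7.2175
D_2 = 8.4157
D_3 = 9.8126
D_4 = 10.3720
D_5 = 10.9632
D_6 = 11.5881
D_7 = 12.2486
TV_7 = 12.5781/(0.115−0.0269) = 142.7705
P₀ = Σ Dₜ/(1+r)ᵗ + TV_7/(1+r)^7 = 111.7777

CHF 111.78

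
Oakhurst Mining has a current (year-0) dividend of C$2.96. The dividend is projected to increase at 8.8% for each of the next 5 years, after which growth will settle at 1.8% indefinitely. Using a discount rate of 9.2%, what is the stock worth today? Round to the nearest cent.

Two-stage DDM. Project D₁…D_5 at 0.088, terminal growth 0.018, discount at r = 0.092.
D_1 = 3.2205
D_2 = 3.5039
D_3 = 3.8122
D_4 = 4.1477
D_5 = 4.5127
Terminal value at t=5: TV = D_6/(r−g) = 4.5939/(0.092−0.018) = 62.0801
P₀ = 3.2205/(1+0.092)^1 + 3.5039/(1+0.092)^2 + 3.8122/(1+0.092)^3 + 4.1477/(1+0.092)^4 + 4.5127/(1+0.092)^5 + 62.0801/(1+0.092)^5 = 54.6178

C$54.62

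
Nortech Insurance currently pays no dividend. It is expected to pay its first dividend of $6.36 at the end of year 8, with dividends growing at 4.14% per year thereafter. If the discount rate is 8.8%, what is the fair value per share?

Deferred-dividend DDM. At t=7 the remaining stream is a growing perpetuity with first payment D_8 = 6.36.
V_7 = D_8/(r−g) = 6.36/(0.088−0.0414) = 136.4807
P₀ = V_7/(1+r)^7 = 136.4807/(1+0.088)^7 = 75.6256

$75.63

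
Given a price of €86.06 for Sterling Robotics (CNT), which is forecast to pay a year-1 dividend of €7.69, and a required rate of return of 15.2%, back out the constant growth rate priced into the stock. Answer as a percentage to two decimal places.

From P₀ = D₁/(r − g), the implied growth is g = r − D₁/P₀.
g = 0.152 − 7.69/86.06 = 0.152 − 0.08936 = 0.06264

6.26%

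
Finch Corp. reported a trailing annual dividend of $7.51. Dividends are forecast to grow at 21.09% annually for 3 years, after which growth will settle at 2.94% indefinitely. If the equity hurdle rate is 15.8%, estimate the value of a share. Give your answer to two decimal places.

$93.39

Two-stage DDM. Project D₁…D_3 at 0.2109, terminal growth 0.0294, discount at r = 0.158.
D_1 = 9.0939
D_2 = 11.0118
D_3 = 13.3341
Terminal value at t=3: TV = D_4/(r−g) = 13.7262/(0.158−0.0294) = 106.7353
P₀ = 9.0939/(1+0.158)^1 + 11.0118/(1+0.158)^2 + 13.3341/(1+0.158)^3 + 106.7353/(1+0.158)^3 = 93.3875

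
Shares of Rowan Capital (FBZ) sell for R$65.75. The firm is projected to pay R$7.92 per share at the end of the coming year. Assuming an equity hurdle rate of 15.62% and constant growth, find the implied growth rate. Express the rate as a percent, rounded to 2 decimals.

3.57%

From P₀ = D₁/(r − g), the implied growth is g = r − D₁/P₀.
g = 0.1562 − 7.92/65.75 = 0.1562 − 0.12046 = 0.03574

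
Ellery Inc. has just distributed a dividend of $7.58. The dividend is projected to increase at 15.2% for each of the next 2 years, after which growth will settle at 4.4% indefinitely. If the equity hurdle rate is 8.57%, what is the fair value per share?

$230.23

Two-stage DDM. Project D₁…D_2 at 0.152, terminal growth 0.044, discount at r = 0.0857.
D_1 = 8.7322
D_2 = 10.0594
Terminal value at t=2: TV = D_3/(r−g) = 10.5021/(0.0857−0.044) = 251.8481
P₀ = 8.7322/(1+0.0857)^1 + 10.0594/(1+0.0857)^2 + 251.8481/(1+0.0857)^2 = 230.2348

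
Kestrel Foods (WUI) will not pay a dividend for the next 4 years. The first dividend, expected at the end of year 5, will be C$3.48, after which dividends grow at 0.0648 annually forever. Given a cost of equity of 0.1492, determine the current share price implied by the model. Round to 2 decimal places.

Deferred-dividend DDM. At t=4 the remaining stream is a growing perpetuity with first payment D_5 = 3.48.
V_4 = D_5/(r−g) = 3.48/(0.1492−0.0648) = 41.2322
P₀ = V_4/(1+r)^4 = 41.2322/(1+0.1492)^4 = 23.6404

C$23.64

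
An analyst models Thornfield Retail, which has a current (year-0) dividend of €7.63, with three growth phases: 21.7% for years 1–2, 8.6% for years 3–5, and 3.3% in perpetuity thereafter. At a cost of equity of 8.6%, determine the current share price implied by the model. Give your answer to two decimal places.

Three-stage DDM. Project D₁…D_5; terminal Gordon value at t=5 with g = 0.033; discount at r = 0.086.
D_1 = 9.2857
D_2 = 11.3007
D_3 = 12.2726
D_4 = 13.3280
D_5 = 14.4742
TV_5 = 14.9519/(0.086−0.033) = 282.1107
P₀ = Σ Dₜ/(1+r)ᵗ + TV_5/(1+r)^5 = 233.6317

€233.63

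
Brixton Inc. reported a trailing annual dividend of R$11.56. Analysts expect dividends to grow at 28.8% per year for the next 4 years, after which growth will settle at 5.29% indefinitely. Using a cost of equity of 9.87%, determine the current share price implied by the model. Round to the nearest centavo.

Two-stage DDM. Project D₁…D_4 at 0.288, terminal growth 0.0529, discount at r = 0.0987.
D_1 = 14.8893
D_2 = 19.1774
D_3 = 24.7005
D_4 = 31.8142
Terminal value at t=4: TV = D_5/(r−g) = 33.4972/(0.0987−0.0529) = 731.3798
P₀ = 14.8893/(1+0.0987)^1 + 19.1774/(1+0.0987)^2 + 24.7005/(1+0.0987)^3 + 31.8142/(1+0.0987)^4 + 731.3798/(1+0.0987)^4 = 571.8054

R$571.81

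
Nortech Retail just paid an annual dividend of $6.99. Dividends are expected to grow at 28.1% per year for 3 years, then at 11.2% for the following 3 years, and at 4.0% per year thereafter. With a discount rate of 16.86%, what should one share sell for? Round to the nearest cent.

Three-stage DDM. Project D₁…D_6; terminal Gordon value at t=6 with g = 0.04; discount at r = 0.1686.
D_1 = 8.9542
D_2 = 11.4703
D_3 = 14.6935
D_4 = 16.3391
D_5 = 18.1691
D_6 = 20.2041
TV_6 = 21.0122/(0.1686−0.04) = 163.3922
P₀ = Σ Dₜ/(1+r)ᵗ + TV_6/(1+r)^6 = 114.4559

$114.46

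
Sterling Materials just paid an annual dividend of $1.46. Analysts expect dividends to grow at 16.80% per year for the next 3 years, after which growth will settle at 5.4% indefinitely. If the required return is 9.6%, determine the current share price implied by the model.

$49.33

Two-stage DDM. Project D₁…D_3 at 0.168, terminal growth 0.054, discount at r = 0.096.
D_1 = 1.7053
D_2 = 1.9918
D_3 = 2.3264
Terminal value at t=3: TV = D_4/(r−g) = 2.4520/(0.096−0.054) = 58.3812
P₀ = 1.7053/(1+0.096)^1 + 1.9918/(1+0.096)^2 + 2.3264/(1+0.096)^3 + 58.3812/(1+0.096)^3 = 49.3257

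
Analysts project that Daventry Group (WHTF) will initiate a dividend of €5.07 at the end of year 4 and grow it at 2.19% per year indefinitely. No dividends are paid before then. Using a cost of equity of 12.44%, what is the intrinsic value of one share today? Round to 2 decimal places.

€34.80

Deferred-dividend DDM. At t=3 the remaining stream is a growing perpetuity with first payment D_4 = 5.07.
V_3 = D_4/(r−g) = 5.07/(0.1244−0.0219) = 49.4634
P₀ = V_3/(1+r)^3 = 49.4634/(1+0.1244)^3 = 34.7954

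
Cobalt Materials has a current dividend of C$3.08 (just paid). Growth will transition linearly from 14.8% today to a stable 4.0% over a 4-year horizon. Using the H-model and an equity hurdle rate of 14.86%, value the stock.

C$35.62

H-model: P₀ = D₀[(1+g_L) + H(g_S−g_L)]/(r−g_L), with H = 4/2 = 2.
P₀ = 3.08 × [(1+0.04) + 2×(0.148−0.04)] / (0.1486−0.04)
   = 3.08 × 1.2560 / 0.1086 = 35.6214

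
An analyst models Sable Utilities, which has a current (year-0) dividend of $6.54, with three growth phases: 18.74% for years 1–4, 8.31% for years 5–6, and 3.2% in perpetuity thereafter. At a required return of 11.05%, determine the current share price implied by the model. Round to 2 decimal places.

$154.39

Three-stage DDM. Project D₁…D_6; terminal Gordon value at t=6 with g = 0.032; discount at r = 0.1105.
D_1 = 7.7656
D_2 = 9.2209
D_3 = 10.9489
D_4 = 13.0007
D_5 = 14.0810
D_6 = 15.2512
TV_6 = 15.7392/(0.1105−0.032) = 200.4994
P₀ = Σ Dₜ/(1+r)ᵗ + TV_6/(1+r)^6 = 154.3889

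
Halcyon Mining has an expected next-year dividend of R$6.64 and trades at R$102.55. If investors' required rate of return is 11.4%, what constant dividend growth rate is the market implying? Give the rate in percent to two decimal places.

From P₀ = D₁/(r − g), the implied growth is g = r − D₁/P₀.
g = 0.114 − 6.64/102.55 = 0.114 − 0.06475 = 0.04925

4.93%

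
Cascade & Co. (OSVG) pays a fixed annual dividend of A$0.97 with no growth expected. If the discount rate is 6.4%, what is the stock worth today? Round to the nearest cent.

Zero-growth DDM (perpetuity): P₀ = D/r = 0.97 / 0.064 = 15.1562

A$15.16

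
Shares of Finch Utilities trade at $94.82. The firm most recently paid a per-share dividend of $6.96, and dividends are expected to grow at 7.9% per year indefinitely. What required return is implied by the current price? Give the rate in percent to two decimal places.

15.82%

Rearranging the constant-growth DDM: r = D₁/P₀ + g.
D₁ = 6.96 × (1 + 0.079) = 7.5098.
r = 7.5098 / 94.82 + 0.079 = 0.07920 + 0.079 = 0.15820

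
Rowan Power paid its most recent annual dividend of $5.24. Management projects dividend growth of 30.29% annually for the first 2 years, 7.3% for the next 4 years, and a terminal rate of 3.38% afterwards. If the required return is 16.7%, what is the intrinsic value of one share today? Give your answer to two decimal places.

Three-stage DDM. Project D₁…D_6; terminal Gordon value at t=6 with g = 0.0338; discount at r = 0.167.
D_1 = 6.8272
D_2 = 8.8952
D_3 = 9.5445
D_4 = 10.2412
D_5 = 10.9889
D_6 = 11.7910
TV_6 = 12.1896/(0.167−0.0338) = 91.5134
P₀ = Σ Dₜ/(1+r)ᵗ + TV_6/(1+r)^6 = 69.8829

$69.88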